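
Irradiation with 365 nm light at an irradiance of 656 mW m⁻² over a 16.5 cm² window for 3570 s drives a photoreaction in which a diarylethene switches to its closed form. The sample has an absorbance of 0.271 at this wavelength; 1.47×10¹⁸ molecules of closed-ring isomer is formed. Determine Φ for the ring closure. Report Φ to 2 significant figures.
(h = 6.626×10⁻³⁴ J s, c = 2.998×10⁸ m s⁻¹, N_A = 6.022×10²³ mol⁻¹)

Product: 1.47×10¹⁸ / 6.022×10²³ = 2.441×10⁻⁶ mol.
Photon energy at 365 nm: hc/λ = (6.626×10⁻³⁴)(2.998×10⁸)/(365×10⁻⁹) = 5.442×10⁻¹⁹ J.
Energy delivered: (656 mW m⁻²)(16.5×10⁻⁴ m²)(3570 s) = 3.864 J.
Photons incident: 3.864 / 5.442×10⁻¹⁹ = 7.100×10¹⁸, i.e. 7.100×10¹⁸/6.022×10²³ = 1.179×10⁻⁵ mol.
Fraction absorbed: 1 − 10^(−0.271) = 0.4642.
Photons absorbed: 0.4642 × 1.179×10⁻⁵ = 5.473×10⁻⁶ mol.
Φ = 2.441×10⁻⁶ mol / 5.473×10⁻⁶ mol photons = 0.45.

Φ = 0.45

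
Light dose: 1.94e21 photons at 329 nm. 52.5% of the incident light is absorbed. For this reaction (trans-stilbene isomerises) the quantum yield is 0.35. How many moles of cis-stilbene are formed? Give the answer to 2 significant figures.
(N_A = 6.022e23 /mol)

Moles of photons: 1.94e21 / 6.022e23 = 0.003222 mol.
Photons absorbed: 0.525 × 0.003222 = 0.001692 mol.
Product: Φ × n_abs = 0.35 × 0.001692 = 5.922e-4 mol.

5.9e-4 mol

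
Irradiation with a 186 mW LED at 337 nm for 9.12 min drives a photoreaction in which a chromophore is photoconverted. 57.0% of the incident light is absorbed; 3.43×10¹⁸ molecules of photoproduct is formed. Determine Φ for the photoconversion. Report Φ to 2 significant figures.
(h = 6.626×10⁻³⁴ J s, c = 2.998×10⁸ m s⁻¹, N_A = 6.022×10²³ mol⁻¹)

Product: 3.43×10¹⁸ / 6.022×10²³ = 5.696×10⁻⁶ mol.
Photon energy at 337 nm: hc/λ = (6.626×10⁻³⁴)(2.998×10⁸)/(337×10⁻⁹) = 5.895×10⁻¹⁹ J.
Energy delivered: (186 mW)(547.2 s) = 101.8 J.
Photons incident: 101.8 / 5.895×10⁻¹⁹ = 1.727×10²⁰, i.e. 1.727×10²⁰/6.022×10²³ = 2.868×10⁻⁴ mol.
Photons absorbed: 0.570 × 2.868×10⁻⁴ = 1.635×10⁻⁴ mol.
Φ = 5.696×10⁻⁶ mol / 1.635×10⁻⁴ mol photons = 0.035.

Φ = 0.035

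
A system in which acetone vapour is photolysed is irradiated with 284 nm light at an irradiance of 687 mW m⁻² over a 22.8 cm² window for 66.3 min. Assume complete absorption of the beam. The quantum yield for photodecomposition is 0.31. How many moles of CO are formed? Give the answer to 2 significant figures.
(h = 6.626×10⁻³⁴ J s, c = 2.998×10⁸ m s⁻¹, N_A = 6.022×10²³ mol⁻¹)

4.6×10⁻⁶ mol

Photon energy at 284 nm: hc/λ = (6.626×10⁻³⁴)(2.998×10⁸)/(284×10⁻⁹) = 6.995×10⁻¹⁹ J.
Energy delivered: (687 mW m⁻²)(22.8×10⁻⁴ m²)(3978 s) = 6.231 J.
Photons incident: 6.231 / 6.995×10⁻¹⁹ = 8.908×10¹⁸, i.e. 8.908×10¹⁸/6.022×10²³ = 1.479×10⁻⁵ mol.
Product: Φ × n_abs = 0.31 × 1.479×10⁻⁵ = 4.585×10⁻⁶ mol.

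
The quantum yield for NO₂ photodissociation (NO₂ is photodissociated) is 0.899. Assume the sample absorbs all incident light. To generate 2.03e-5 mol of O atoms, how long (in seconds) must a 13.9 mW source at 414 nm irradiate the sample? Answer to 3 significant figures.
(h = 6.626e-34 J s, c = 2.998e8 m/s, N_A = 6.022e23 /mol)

t ≈ 469 s

Photons that must be absorbed: 2.03e-5 / 0.899 = 2.258e-5 mol.
Photon energy: hc/λ = 4.798e-19 J; per mole, 2.889e5 J mol⁻¹.
Energy required: 2.258e-5 × 2.889e5 = 6.523 J.
Time: 6.523 J / 0.0139 W = 469 s.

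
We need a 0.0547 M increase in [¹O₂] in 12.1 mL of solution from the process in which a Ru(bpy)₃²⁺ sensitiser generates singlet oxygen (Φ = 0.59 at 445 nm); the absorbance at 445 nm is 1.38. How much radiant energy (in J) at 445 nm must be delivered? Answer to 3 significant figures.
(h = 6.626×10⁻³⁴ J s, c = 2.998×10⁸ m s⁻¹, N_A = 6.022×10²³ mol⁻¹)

315 J

Product: (0.0547 M)(0.0121 L) = 6.619×10⁻⁴ mol.
Photons that must be absorbed: 6.619×10⁻⁴ / 0.59 = 0.001122 mol.
Fraction absorbed: 1 − 10^(−1.38) = 0.9583.
Incident photons needed: 0.001122 / 0.9583 = 0.001171 mol.
Photon energy: hc/λ = 4.464×10⁻¹⁹ J; per mole, 2.688×10⁵ J mol⁻¹.
Energy required: 0.001171 × 2.688×10⁵ = 315 J.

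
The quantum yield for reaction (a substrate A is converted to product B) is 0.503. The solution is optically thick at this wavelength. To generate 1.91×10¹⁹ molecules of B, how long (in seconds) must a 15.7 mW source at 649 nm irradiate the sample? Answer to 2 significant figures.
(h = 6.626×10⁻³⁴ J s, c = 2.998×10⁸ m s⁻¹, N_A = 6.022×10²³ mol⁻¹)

t ≈ 740 s

Product: 1.91×10¹⁹ / 6.022×10²³ = 3.172×10⁻⁵ mol.
Photons that must be absorbed: 3.172×10⁻⁵ / 0.503 = 6.306×10⁻⁵ mol.
Photon energy: hc/λ = 3.061×10⁻¹⁹ J; per mole, 1.843×10⁵ J mol⁻¹.
Energy required: 6.306×10⁻⁵ × 1.843×10⁵ = 11.62 J.
Time: 11.62 J / 0.0157 W = 740 s.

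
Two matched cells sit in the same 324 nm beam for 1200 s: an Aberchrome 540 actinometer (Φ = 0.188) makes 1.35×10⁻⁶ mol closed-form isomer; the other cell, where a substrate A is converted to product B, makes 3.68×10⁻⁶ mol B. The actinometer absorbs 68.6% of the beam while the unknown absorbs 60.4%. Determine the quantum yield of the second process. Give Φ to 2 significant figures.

Photons absorbed by the actinometer: 1.35×10⁻⁶ / 0.188 = 7.181×10⁻⁶ mol.
Incident flux: 7.181×10⁻⁶ / 0.686 = 1.047×10⁻⁵ einstein.
Absorbed by unknown: 0.604 × 1.047×10⁻⁵ = 6.324×10⁻⁶ mol.
Φ(unknown) = 3.68×10⁻⁶ / 6.324×10⁻⁶ = 0.58.

Φ = 0.58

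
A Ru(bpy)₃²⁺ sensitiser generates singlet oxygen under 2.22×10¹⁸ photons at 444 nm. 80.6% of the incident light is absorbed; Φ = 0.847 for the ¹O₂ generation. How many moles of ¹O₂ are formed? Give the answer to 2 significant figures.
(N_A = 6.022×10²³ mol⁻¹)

Moles of photons: 2.22×10¹⁸ / 6.022×10²³ = 3.686×10⁻⁶ mol.
Photons absorbed: 0.806 × 3.686×10⁻⁶ = 2.971×10⁻⁶ mol.
Product: Φ × n_abs = 0.847 × 2.971×10⁻⁶ = 2.516×10⁻⁶ mol.

2.5×10⁻⁶ mol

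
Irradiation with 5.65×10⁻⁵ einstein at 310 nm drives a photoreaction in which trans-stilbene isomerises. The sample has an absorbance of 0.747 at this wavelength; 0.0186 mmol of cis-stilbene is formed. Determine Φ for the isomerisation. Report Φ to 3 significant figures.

Product: 0.0186 mmol = 1.86×10⁻⁵ mol.
Fraction absorbed: 1 − 10^(−0.747) = 0.8209.
Photons absorbed: 0.8209 × 5.65×10⁻⁵ = 4.638×10⁻⁵ mol.
Φ = 1.86×10⁻⁵ mol / 4.638×10⁻⁵ mol photons = 0.401.

Φ = 0.401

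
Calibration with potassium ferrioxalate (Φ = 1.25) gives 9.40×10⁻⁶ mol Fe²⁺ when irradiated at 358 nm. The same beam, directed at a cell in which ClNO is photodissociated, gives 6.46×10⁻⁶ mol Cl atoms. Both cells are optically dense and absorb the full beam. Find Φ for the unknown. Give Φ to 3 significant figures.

Photons absorbed by the actinometer: 9.40×10⁻⁶ / 1.25 = 7.520×10⁻⁶ mol.
Φ(unknown) = 6.46×10⁻⁶ / 7.520×10⁻⁶ = 0.859.

Φ = 0.859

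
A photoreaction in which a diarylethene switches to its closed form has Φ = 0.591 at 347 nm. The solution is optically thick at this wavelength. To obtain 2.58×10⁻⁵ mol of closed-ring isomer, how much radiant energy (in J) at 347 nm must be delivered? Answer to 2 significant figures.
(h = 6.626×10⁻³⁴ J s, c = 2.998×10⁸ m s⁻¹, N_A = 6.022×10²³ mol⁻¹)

Photons that must be absorbed: 2.58×10⁻⁵ / 0.591 = 4.365×10⁻⁵ mol.
Photon energy: hc/λ = 5.725×10⁻¹⁹ J; per mole, 3.448×10⁵ J mol⁻¹.
Energy required: 4.365×10⁻⁵ × 3.448×10⁵ = 15 J.

15 J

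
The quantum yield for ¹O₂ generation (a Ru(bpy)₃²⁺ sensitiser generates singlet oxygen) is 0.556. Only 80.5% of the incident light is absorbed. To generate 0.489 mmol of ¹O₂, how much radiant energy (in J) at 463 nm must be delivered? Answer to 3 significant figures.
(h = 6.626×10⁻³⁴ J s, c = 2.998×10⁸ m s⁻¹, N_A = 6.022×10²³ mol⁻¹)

Product: 0.489 mmol = 4.89×10⁻⁴ mol.
Photons that must be absorbed: 4.89×10⁻⁴ / 0.556 = 8.795×10⁻⁴ mol.
Incident photons needed: 8.795×10⁻⁴ / 0.805 = 0.001093 mol.
Photon energy: hc/λ = 4.290×10⁻¹⁹ J; per mole, 2.583×10⁵ J mol⁻¹.
Energy required: 0.001093 × 2.583×10⁵ = 282 J.

282 J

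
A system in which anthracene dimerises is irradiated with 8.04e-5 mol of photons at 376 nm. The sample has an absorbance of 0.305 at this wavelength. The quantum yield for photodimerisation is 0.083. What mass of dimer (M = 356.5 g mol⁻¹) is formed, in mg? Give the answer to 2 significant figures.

Fraction absorbed: 1 − 10^(−0.305) = 0.5045.
Photons absorbed: 0.5045 × 8.04e-5 = 4.056e-5 mol.
Product: Φ × n_abs = 0.083 × 4.056e-5 = 3.366e-6 mol.
Mass: 3.366e-6 × 356.5 = 0.001200 g = 1.2 mg.

1.2 mg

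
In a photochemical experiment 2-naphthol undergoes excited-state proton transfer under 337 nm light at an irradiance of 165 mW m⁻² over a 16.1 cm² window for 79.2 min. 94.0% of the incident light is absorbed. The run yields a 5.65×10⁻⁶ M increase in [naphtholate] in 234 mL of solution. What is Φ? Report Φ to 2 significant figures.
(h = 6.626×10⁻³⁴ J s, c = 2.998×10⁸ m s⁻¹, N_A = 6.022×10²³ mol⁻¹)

Φ = 0.40

Product: (5.65×10⁻⁶ M)(0.234 L) = 1.322×10⁻⁶ mol.
Photon energy at 337 nm: hc/λ = (6.626×10⁻³⁴)(2.998×10⁸)/(337×10⁻⁹) = 5.895×10⁻¹⁹ J.
Energy delivered: (165 mW m⁻²)(16.1×10⁻⁴ m²)(4752 s) = 1.262 J.
Photons incident: 1.262 / 5.895×10⁻¹⁹ = 2.141×10¹⁸, i.e. 2.141×10¹⁸/6.022×10²³ = 3.555×10⁻⁶ mol.
Photons absorbed: 0.940 × 3.555×10⁻⁶ = 3.342×10⁻⁶ mol.
Φ = 1.322×10⁻⁶ mol / 3.342×10⁻⁶ mol photons = 0.40.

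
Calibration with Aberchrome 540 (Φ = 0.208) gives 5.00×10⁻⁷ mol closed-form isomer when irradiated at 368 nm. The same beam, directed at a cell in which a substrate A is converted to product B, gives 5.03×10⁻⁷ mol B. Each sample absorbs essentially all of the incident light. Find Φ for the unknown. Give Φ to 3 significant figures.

Photons absorbed by the actinometer: 5.00×10⁻⁷ / 0.208 = 2.404×10⁻⁶ mol.
Φ(unknown) = 5.03×10⁻⁷ / 2.404×10⁻⁶ = 0.209.

Φ = 0.209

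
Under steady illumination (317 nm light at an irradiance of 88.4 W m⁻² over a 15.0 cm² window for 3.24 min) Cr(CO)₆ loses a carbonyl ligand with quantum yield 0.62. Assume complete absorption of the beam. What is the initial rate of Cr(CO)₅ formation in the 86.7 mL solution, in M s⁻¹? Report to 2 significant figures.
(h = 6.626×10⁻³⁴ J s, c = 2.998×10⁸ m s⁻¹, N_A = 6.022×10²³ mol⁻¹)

2.5×10⁻⁶ M s⁻¹

Photon energy at 317 nm: hc/λ = (6.626×10⁻³⁴)(2.998×10⁸)/(317×10⁻⁹) = 6.266×10⁻¹⁹ J.
Energy delivered: (88.4 W m⁻²)(15.0×10⁻⁴ m²)(194.4 s) = 25.78 J.
Photons incident: 25.78 / 6.266×10⁻¹⁹ = 4.114×10¹⁹, i.e. 4.114×10¹⁹/6.022×10²³ = 6.832×10⁻⁵ mol.
Product formed: 0.62 × 6.832×10⁻⁵ = 4.236×10⁻⁵ mol.
Rate: 4.236×10⁻⁵ mol / (194.4 s × 0.0867 L) = 2.5×10⁻⁶ M s⁻¹.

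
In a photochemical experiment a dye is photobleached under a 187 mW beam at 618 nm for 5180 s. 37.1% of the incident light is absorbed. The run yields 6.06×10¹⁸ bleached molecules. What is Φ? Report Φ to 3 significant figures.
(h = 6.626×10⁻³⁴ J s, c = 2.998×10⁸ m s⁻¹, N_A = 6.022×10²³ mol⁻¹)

Product: 6.06×10¹⁸ / 6.022×10²³ = 1.006×10⁻⁵ mol.
Photon energy at 618 nm: hc/λ = (6.626×10⁻³⁴)(2.998×10⁸)/(618×10⁻⁹) = 3.214×10⁻¹⁹ J.
Energy delivered: (187 mW)(5180 s) = 968.7 J.
Photons incident: 968.7 / 3.214×10⁻¹⁹ = 3.014×10²¹, i.e. 3.014×10²¹/6.022×10²³ = 0.005005 mol.
Photons absorbed: 0.371 × 0.005005 = 0.001857 mol.
Φ = 1.006×10⁻⁵ mol / 0.001857 mol photons = 0.00542.

Φ = 0.00542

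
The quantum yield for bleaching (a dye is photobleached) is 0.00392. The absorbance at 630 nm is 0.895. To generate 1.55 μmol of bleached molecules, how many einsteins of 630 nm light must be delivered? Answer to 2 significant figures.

Product: 1.55 μmol = 1.55e-6 mol.
Photons that must be absorbed: 1.55e-6 / 0.00392 = 3.954e-4 mol.
Fraction absorbed: 1 − 10^(−0.895) = 0.8726.
Incident photons needed: 3.954e-4 / 0.8726 = 4.531e-4 mol.

4.5e-4 einstein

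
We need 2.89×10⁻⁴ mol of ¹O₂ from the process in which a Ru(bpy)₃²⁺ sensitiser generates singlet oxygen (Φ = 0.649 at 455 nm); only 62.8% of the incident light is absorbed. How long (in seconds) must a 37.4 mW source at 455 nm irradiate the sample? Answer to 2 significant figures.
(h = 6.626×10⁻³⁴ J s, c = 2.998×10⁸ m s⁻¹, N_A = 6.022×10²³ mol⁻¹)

t ≈ 5000 s

Photons that must be absorbed: 2.89×10⁻⁴ / 0.649 = 4.453×10⁻⁴ mol.
Incident photons needed: 4.453×10⁻⁴ / 0.628 = 7.091×10⁻⁴ mol.
Photon energy: hc/λ = 4.366×10⁻¹⁹ J; per mole, 2.629×10⁵ J mol⁻¹.
Energy required: 7.091×10⁻⁴ × 2.629×10⁵ = 186.4 J.
Time: 186.4 J / 0.0374 W = 5000 s.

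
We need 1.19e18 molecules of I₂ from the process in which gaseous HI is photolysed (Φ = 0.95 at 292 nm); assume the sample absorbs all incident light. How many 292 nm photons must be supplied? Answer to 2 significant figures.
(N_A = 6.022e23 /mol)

Product: 1.19e18 / 6.022e23 = 1.976e-6 mol.
Photons that must be absorbed: 1.976e-6 / 0.95 = 2.080e-6 mol.
Photon count: 2.080e-6 × 6.022e23 = 1.3e18.

1.3e18 photons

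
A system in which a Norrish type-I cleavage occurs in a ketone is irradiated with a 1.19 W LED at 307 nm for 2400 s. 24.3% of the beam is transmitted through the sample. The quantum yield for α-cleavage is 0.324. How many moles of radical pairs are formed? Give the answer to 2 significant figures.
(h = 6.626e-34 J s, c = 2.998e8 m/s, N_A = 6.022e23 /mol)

0.0018 mol

Photon energy at 307 nm: hc/λ = (6.626e-34)(2.998e8)/(307e-9) = 6.471e-19 J.
Energy delivered: (1.19 W)(2400 s) = 2856 J.
Photons incident: 2856 / 6.471e-19 = 4.414e21, i.e. 4.414e21/6.022e23 = 0.007330 mol.
Fraction absorbed: 1 − 24.3/100 = 0.7570.
Photons absorbed: 0.7570 × 0.007330 = 0.005549 mol.
Product: Φ × n_abs = 0.324 × 0.005549 = 0.001798 mol.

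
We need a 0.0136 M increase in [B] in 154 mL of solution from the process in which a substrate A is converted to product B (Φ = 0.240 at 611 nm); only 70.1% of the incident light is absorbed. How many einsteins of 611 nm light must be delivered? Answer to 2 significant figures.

0.012 einstein

Product: (0.0136 M)(0.154 L) = 0.002094 mol.
Photons that must be absorbed: 0.002094 / 0.240 = 0.008725 mol.
Incident photons needed: 0.008725 / 0.701 = 0.01245 mol.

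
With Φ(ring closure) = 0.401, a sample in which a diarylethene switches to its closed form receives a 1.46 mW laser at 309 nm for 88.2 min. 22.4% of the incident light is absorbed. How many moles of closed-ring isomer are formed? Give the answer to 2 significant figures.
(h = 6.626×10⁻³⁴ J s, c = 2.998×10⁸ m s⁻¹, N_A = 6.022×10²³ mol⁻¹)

1.8×10⁻⁶ mol

Photon energy at 309 nm: hc/λ = (6.626×10⁻³⁴)(2.998×10⁸)/(309×10⁻⁹) = 6.429×10⁻¹⁹ J.
Energy delivered: (1.46 mW)(5292 s) = 7.726 J.
Photons incident: 7.726 / 6.429×10⁻¹⁹ = 1.202×10¹⁹, i.e. 1.202×10¹⁹/6.022×10²³ = 1.996×10⁻⁵ mol.
Photons absorbed: 0.224 × 1.996×10⁻⁵ = 4.471×10⁻⁶ mol.
Product: Φ × n_abs = 0.401 × 4.471×10⁻⁶ = 1.793×10⁻⁶ mol.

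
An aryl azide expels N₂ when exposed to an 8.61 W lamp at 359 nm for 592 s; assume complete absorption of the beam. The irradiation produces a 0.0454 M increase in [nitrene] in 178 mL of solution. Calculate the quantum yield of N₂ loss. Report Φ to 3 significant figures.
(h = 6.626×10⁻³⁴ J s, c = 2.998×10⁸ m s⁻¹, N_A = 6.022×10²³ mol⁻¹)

Product: (0.0454 M)(0.178 L) = 0.008081 mol.
Photon energy at 359 nm: hc/λ = (6.626×10⁻³⁴)(2.998×10⁸)/(359×10⁻⁹) = 5.533×10⁻¹⁹ J.
Energy delivered: (8.61 W)(592 s) = 5097 J.
Photons incident: 5097 / 5.533×10⁻¹⁹ = 9.212×10²¹, i.e. 9.212×10²¹/6.022×10²³ = 0.01530 mol.
Φ = 0.008081 mol / 0.01530 mol photons = 0.528.

Φ = 0.528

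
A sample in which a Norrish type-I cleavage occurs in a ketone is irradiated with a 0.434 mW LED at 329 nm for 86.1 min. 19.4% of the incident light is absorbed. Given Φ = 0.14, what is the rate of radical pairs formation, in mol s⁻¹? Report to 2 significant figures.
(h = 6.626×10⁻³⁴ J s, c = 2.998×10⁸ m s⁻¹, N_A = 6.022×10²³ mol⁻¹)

Photon energy at 329 nm: hc/λ = (6.626×10⁻³⁴)(2.998×10⁸)/(329×10⁻⁹) = 6.038×10⁻¹⁹ J.
Energy delivered: (0.434 mW)(5166 s) = 2.242 J.
Photons incident: 2.242 / 6.038×10⁻¹⁹ = 3.713×10¹⁸, i.e. 3.713×10¹⁸/6.022×10²³ = 6.166×10⁻⁶ mol.
Photons absorbed: 0.194 × 6.166×10⁻⁶ = 1.196×10⁻⁶ mol.
Product formed: 0.14 × 1.196×10⁻⁶ = 1.674×10⁻⁷ mol.
Rate: 1.674×10⁻⁷ / 5166 s = 3.2×10⁻¹¹ mol s⁻¹.

3.2×10⁻¹¹ mol s⁻¹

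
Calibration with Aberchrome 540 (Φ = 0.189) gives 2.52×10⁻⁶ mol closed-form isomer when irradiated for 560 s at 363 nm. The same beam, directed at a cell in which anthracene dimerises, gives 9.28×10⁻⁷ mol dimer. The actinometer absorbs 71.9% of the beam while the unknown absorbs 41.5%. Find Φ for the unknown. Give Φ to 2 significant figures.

Photons absorbed by the actinometer: 2.52×10⁻⁶ / 0.189 = 1.333×10⁻⁵ mol.
Incident flux: 1.333×10⁻⁵ / 0.719 = 1.854×10⁻⁵ einstein.
Absorbed by unknown: 0.415 × 1.854×10⁻⁵ = 7.694×10⁻⁶ mol.
Φ(unknown) = 9.28×10⁻⁷ / 7.694×10⁻⁶ = 0.12.

Φ = 0.12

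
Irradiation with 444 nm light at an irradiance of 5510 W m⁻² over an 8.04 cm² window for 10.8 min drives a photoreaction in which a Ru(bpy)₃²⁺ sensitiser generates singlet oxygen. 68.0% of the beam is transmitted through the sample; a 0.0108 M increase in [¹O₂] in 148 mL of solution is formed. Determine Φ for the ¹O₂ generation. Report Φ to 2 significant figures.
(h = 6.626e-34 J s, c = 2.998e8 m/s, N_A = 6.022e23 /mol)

Product: (0.0108 M)(0.148 L) = 0.001598 mol.
Photon energy at 444 nm: hc/λ = (6.626e-34)(2.998e8)/(444e-9) = 4.474e-19 J.
Energy delivered: (5510 W m⁻²)(8.04e-4 m²)(648 s) = 2871 J.
Photons incident: 2871 / 4.474e-19 = 6.417e21, i.e. 6.417e21/6.022e23 = 0.01066 mol.
Fraction absorbed: 1 − 68.0/100 = 0.3200.
Photons absorbed: 0.3200 × 0.01066 = 0.003411 mol.
Φ = 0.001598 mol / 0.003411 mol photons = 0.47.

Φ = 0.47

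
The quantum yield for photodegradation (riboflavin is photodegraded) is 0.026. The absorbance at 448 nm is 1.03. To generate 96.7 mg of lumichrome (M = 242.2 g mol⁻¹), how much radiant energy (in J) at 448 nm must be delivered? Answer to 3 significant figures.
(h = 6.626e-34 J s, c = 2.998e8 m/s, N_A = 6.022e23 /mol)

Product: 96.7 mg / 242.2 g mol⁻¹ = 3.993e-4 mol.
Photons that must be absorbed: 3.993e-4 / 0.026 = 0.01536 mol.
Fraction absorbed: 1 − 10^(−1.03) = 0.9067.
Incident photons needed: 0.01536 / 0.9067 = 0.01694 mol.
Photon energy: hc/λ = 4.434e-19 J; per mole, 2.670e5 J mol⁻¹.
Energy required: 0.01694 × 2.670e5 = 4520 J.

4520 J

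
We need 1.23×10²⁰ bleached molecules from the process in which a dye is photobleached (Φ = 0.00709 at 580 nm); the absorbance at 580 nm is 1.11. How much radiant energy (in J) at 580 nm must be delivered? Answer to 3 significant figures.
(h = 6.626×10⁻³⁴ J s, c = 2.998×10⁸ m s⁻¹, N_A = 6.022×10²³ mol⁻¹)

6440 J

Product: 1.23×10²⁰ / 6.022×10²³ = 2.043×10⁻⁴ mol.
Photons that must be absorbed: 2.043×10⁻⁴ / 0.00709 = 0.02882 mol.
Fraction absorbed: 1 − 10^(−1.11) = 0.9224.
Incident photons needed: 0.02882 / 0.9224 = 0.03124 mol.
Photon energy: hc/λ = 3.425×10⁻¹⁹ J; per mole, 2.063×10⁵ J mol⁻¹.
Energy required: 0.03124 × 2.063×10⁵ = 6440 J.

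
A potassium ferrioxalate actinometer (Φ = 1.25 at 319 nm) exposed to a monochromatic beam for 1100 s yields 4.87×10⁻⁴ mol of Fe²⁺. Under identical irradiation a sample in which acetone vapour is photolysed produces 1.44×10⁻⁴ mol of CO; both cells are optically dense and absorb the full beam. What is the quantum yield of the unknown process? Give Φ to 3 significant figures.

Φ = 0.370

Photons absorbed by the actinometer: 4.87×10⁻⁴ / 1.25 = 3.896×10⁻⁴ mol.
Φ(unknown) = 1.44×10⁻⁴ / 3.896×10⁻⁴ = 0.370.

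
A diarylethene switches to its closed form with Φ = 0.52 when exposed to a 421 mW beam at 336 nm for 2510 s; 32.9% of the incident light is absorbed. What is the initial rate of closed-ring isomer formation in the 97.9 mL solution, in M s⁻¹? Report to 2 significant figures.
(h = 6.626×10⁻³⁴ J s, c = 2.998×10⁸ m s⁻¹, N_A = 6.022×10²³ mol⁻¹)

2.1×10⁻⁶ M s⁻¹

Photon energy at 336 nm: hc/λ = (6.626×10⁻³⁴)(2.998×10⁸)/(336×10⁻⁹) = 5.912×10⁻¹⁹ J.
Energy delivered: (421 mW)(2510 s) = 1057 J.
Photons incident: 1057 / 5.912×10⁻¹⁹ = 1.788×10²¹, i.e. 1.788×10²¹/6.022×10²³ = 0.002969 mol.
Photons absorbed: 0.329 × 0.002969 = 9.768×10⁻⁴ mol.
Product formed: 0.52 × 9.768×10⁻⁴ = 5.079×10⁻⁴ mol.
Rate: 5.079×10⁻⁴ mol / (2510 s × 0.0979 L) = 2.1×10⁻⁶ M s⁻¹.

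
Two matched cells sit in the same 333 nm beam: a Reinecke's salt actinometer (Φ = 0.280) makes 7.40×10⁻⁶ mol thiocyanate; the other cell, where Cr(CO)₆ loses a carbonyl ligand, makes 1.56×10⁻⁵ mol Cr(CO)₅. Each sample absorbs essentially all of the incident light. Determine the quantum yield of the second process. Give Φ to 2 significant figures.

Φ = 0.59

Photons absorbed by the actinometer: 7.40×10⁻⁶ / 0.280 = 2.643×10⁻⁵ mol.
Φ(unknown) = 1.56×10⁻⁵ / 2.643×10⁻⁵ = 0.59.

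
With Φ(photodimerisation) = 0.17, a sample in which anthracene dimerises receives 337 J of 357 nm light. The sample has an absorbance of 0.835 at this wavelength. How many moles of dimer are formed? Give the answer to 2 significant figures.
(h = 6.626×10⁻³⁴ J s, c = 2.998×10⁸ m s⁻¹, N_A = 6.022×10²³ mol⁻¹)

Photon energy at 357 nm: hc/λ = (6.626×10⁻³⁴)(2.998×10⁸)/(357×10⁻⁹) = 5.564×10⁻¹⁹ J.
Photons incident: 337 / 5.564×10⁻¹⁹ = 6.057×10²⁰, i.e. 6.057×10²⁰/6.022×10²³ = 0.001006 mol.
Fraction absorbed: 1 − 10^(−0.835) = 0.8538.
Photons absorbed: 0.8538 × 0.001006 = 8.589×10⁻⁴ mol.
Product: Φ × n_abs = 0.17 × 8.589×10⁻⁴ = 1.460×10⁻⁴ mol.

1.5×10⁻⁴ mol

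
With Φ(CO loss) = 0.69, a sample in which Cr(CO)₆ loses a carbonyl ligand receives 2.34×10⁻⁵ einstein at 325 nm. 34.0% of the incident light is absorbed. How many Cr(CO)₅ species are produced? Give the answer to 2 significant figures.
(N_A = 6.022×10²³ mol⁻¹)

Photons absorbed: 0.340 × 2.34×10⁻⁵ = 7.956×10⁻⁶ mol.
Product: Φ × n_abs = 0.69 × 7.956×10⁻⁶ = 5.490×10⁻⁶ mol.
As a count: 5.490×10⁻⁶ × 6.022×10²³ = 3.3×10¹⁸.

3.3×10¹⁸ species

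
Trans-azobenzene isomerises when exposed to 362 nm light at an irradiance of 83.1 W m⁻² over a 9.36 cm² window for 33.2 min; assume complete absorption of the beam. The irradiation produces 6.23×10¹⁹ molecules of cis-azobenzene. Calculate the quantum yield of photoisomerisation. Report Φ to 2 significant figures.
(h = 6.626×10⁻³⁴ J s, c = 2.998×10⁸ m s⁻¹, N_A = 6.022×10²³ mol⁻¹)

Φ = 0.22

Product: 6.23×10¹⁹ / 6.022×10²³ = 1.035×10⁻⁴ mol.
Photon energy at 362 nm: hc/λ = (6.626×10⁻³⁴)(2.998×10⁸)/(362×10⁻⁹) = 5.487×10⁻¹⁹ J.
Energy delivered: (83.1 W m⁻²)(9.36×10⁻⁴ m²)(1992 s) = 154.9 J.
Photons incident: 154.9 / 5.487×10⁻¹⁹ = 2.823×10²⁰, i.e. 2.823×10²⁰/6.022×10²³ = 4.688×10⁻⁴ mol.
Φ = 1.035×10⁻⁴ mol / 4.688×10⁻⁴ mol photons = 0.22.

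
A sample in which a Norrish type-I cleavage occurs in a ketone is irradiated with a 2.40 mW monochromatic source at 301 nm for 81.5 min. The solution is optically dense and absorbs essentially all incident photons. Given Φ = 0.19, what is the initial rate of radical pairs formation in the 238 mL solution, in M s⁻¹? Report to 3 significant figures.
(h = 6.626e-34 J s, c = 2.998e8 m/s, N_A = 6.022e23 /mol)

Photon energy at 301 nm: hc/λ = (6.626e-34)(2.998e8)/(301e-9) = 6.600e-19 J.
Energy delivered: (2.40 mW)(4890 s) = 11.74 J.
Photons incident: 11.74 / 6.600e-19 = 1.779e19, i.e. 1.779e19/6.022e23 = 2.954e-5 mol.
Product formed: 0.19 × 2.954e-5 = 5.613e-6 mol.
Rate: 5.613e-6 mol / (4890 s × 0.238 L) = 4.82e-9 M s⁻¹.

4.82e-9 M s⁻¹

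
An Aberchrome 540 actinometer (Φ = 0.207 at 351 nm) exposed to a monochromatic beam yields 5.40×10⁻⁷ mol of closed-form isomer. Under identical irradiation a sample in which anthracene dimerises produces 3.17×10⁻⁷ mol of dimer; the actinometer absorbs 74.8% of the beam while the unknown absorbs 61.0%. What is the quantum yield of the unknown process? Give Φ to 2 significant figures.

Photons absorbed by the actinometer: 5.40×10⁻⁷ / 0.207 = 2.609×10⁻⁶ mol.
Incident flux: 2.609×10⁻⁶ / 0.748 = 3.488×10⁻⁶ einstein.
Absorbed by unknown: 0.610 × 3.488×10⁻⁶ = 2.128×10⁻⁶ mol.
Φ(unknown) = 3.17×10⁻⁷ / 2.128×10⁻⁶ = 0.15.

Φ = 0.15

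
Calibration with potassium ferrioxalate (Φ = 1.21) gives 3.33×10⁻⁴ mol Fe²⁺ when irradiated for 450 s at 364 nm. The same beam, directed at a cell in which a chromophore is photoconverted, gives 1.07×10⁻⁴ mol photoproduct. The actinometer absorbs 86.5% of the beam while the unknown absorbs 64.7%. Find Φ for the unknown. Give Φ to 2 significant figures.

Photons absorbed by the actinometer: 3.33×10⁻⁴ / 1.21 = 2.752×10⁻⁴ mol.
Incident flux: 2.752×10⁻⁴ / 0.865 = 3.182×10⁻⁴ einstein.
Absorbed by unknown: 0.647 × 3.182×10⁻⁴ = 2.059×10⁻⁴ mol.
Φ(unknown) = 1.07×10⁻⁴ / 2.059×10⁻⁴ = 0.52.

Φ = 0.52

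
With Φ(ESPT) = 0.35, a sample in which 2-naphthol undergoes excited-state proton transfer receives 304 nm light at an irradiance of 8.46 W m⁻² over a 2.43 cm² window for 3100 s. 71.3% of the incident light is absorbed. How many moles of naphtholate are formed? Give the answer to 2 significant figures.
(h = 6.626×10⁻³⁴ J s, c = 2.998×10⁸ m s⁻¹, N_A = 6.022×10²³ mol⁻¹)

4.0×10⁻⁶ mol

Photon energy at 304 nm: hc/λ = (6.626×10⁻³⁴)(2.998×10⁸)/(304×10⁻⁹) = 6.534×10⁻¹⁹ J.
Energy delivered: (8.46 W m⁻²)(2.43×10⁻⁴ m²)(3100 s) = 6.373 J.
Photons incident: 6.373 / 6.534×10⁻¹⁹ = 9.754×10¹⁸, i.e. 9.754×10¹⁸/6.022×10²³ = 1.620×10⁻⁵ mol.
Photons absorbed: 0.713 × 1.620×10⁻⁵ = 1.155×10⁻⁵ mol.
Product: Φ × n_abs = 0.35 × 1.155×10⁻⁵ = 4.043×10⁻⁶ mol.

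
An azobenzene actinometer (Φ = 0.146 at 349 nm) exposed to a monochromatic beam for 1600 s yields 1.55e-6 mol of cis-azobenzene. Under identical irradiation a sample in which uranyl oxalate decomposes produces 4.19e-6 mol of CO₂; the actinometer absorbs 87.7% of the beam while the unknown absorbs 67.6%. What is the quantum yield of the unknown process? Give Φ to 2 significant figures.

Photons absorbed by the actinometer: 1.55e-6 / 0.146 = 1.062e-5 mol.
Incident flux: 1.062e-5 / 0.877 = 1.211e-5 einstein.
Absorbed by unknown: 0.676 × 1.211e-5 = 8.186e-6 mol.
Φ(unknown) = 4.19e-6 / 8.186e-6 = 0.51.

Φ = 0.51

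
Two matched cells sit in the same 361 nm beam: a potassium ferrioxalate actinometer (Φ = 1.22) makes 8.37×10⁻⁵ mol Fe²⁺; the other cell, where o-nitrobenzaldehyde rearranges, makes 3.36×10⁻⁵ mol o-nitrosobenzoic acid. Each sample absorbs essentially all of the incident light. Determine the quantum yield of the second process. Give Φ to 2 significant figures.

Photons absorbed by the actinometer: 8.37×10⁻⁵ / 1.22 = 6.861×10⁻⁵ mol.
Φ(unknown) = 3.36×10⁻⁵ / 6.861×10⁻⁵ = 0.49.

Φ = 0.49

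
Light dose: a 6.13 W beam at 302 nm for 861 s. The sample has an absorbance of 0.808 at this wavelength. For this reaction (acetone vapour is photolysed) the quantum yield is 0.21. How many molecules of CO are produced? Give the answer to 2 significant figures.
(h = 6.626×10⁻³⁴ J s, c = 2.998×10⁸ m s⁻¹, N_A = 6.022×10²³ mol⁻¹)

Photon energy at 302 nm: hc/λ = (6.626×10⁻³⁴)(2.998×10⁸)/(302×10⁻⁹) = 6.578×10⁻¹⁹ J.
Energy delivered: (6.13 W)(861 s) = 5278 J.
Photons incident: 5278 / 6.578×10⁻¹⁹ = 8.024×10²¹, i.e. 8.024×10²¹/6.022×10²³ = 0.01332 mol.
Fraction absorbed: 1 − 10^(−0.808) = 0.8444.
Photons absorbed: 0.8444 × 0.01332 = 0.01125 mol.
Product: Φ × n_abs = 0.21 × 0.01125 = 0.002363 mol.
As a count: 0.002363 × 6.022×10²³ = 1.4×10²¹.

1.4×10²¹ molecules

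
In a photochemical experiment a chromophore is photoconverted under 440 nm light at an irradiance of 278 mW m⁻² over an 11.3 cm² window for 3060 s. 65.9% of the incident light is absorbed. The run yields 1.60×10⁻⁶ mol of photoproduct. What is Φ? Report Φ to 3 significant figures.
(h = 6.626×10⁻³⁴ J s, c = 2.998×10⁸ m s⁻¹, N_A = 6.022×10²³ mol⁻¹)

Photon energy at 440 nm: hc/λ = (6.626×10⁻³⁴)(2.998×10⁸)/(440×10⁻⁹) = 4.515×10⁻¹⁹ J.
Energy delivered: (278 mW m⁻²)(11.3×10⁻⁴ m²)(3060 s) = 0.9613 J.
Photons incident: 0.9613 / 4.515×10⁻¹⁹ = 2.129×10¹⁸, i.e. 2.129×10¹⁸/6.022×10²³ = 3.535×10⁻⁶ mol.
Photons absorbed: 0.659 × 3.535×10⁻⁶ = 2.330×10⁻⁶ mol.
Φ = 1.60×10⁻⁶ mol / 2.330×10⁻⁶ mol photons = 0.687.

Φ = 0.687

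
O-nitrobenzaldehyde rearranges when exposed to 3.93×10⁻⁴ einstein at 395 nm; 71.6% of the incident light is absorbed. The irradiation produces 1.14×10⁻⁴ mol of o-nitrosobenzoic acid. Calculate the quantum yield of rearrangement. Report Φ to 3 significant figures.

Φ = 0.405

Photons absorbed: 0.716 × 3.93×10⁻⁴ = 2.814×10⁻⁴ mol.
Φ = 1.14×10⁻⁴ mol / 2.814×10⁻⁴ mol photons = 0.405.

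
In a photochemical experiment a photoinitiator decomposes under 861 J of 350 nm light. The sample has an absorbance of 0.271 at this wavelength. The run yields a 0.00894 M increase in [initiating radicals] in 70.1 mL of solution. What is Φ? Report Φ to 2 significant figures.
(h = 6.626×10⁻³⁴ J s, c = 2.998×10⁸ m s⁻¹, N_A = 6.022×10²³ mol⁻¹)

Product: (0.00894 M)(0.0701 L) = 6.267×10⁻⁴ mol.
Photon energy at 350 nm: hc/λ = (6.626×10⁻³⁴)(2.998×10⁸)/(350×10⁻⁹) = 5.676×10⁻¹⁹ J.
Photons incident: 861 / 5.676×10⁻¹⁹ = 1.517×10²¹, i.e. 1.517×10²¹/6.022×10²³ = 0.002519 mol.
Fraction absorbed: 1 − 10^(−0.271) = 0.4642.
Photons absorbed: 0.4642 × 0.002519 = 0.001169 mol.
Φ = 6.267×10⁻⁴ mol / 0.001169 mol photons = 0.54.

Φ = 0.54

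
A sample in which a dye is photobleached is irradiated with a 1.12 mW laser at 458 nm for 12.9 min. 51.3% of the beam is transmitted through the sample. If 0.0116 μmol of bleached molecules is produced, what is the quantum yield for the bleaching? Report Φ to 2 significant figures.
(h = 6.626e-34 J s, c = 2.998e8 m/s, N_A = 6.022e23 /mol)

Product: 0.0116 μmol = 1.16e-8 mol.
Photon energy at 458 nm: hc/λ = (6.626e-34)(2.998e8)/(458e-9) = 4.337e-19 J.
Energy delivered: (1.12 mW)(774 s) = 0.8669 J.
Photons incident: 0.8669 / 4.337e-19 = 1.999e18, i.e. 1.999e18/6.022e23 = 3.319e-6 mol.
Fraction absorbed: 1 − 51.3/100 = 0.4870.
Photons absorbed: 0.4870 × 3.319e-6 = 1.616e-6 mol.
Φ = 1.16e-8 mol / 1.616e-6 mol photons = 0.0072.

Φ = 0.0072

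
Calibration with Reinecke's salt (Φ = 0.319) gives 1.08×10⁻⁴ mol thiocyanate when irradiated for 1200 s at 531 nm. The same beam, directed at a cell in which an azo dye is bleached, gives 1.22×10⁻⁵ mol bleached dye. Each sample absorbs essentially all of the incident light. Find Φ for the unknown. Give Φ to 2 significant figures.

Photons absorbed by the actinometer: 1.08×10⁻⁴ / 0.319 = 3.386×10⁻⁴ mol.
Φ(unknown) = 1.22×10⁻⁵ / 3.386×10⁻⁴ = 0.036.

Φ = 0.036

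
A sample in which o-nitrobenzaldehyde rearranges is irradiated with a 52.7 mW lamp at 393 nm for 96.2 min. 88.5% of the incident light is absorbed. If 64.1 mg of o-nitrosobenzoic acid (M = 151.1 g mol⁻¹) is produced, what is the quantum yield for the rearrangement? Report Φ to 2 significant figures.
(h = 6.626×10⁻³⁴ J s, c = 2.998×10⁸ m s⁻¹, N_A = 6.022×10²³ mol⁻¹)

Φ = 0.48

Product: 64.1 mg / 151.1 g mol⁻¹ = 4.242×10⁻⁴ mol.
Photon energy at 393 nm: hc/λ = (6.626×10⁻³⁴)(2.998×10⁸)/(393×10⁻⁹) = 5.055×10⁻¹⁹ J.
Energy delivered: (52.7 mW)(5772 s) = 304.2 J.
Photons incident: 304.2 / 5.055×10⁻¹⁹ = 6.018×10²⁰, i.e. 6.018×10²⁰/6.022×10²³ = 9.993×10⁻⁴ mol.
Photons absorbed: 0.885 × 9.993×10⁻⁴ = 8.844×10⁻⁴ mol.
Φ = 4.242×10⁻⁴ mol / 8.844×10⁻⁴ mol photons = 0.48.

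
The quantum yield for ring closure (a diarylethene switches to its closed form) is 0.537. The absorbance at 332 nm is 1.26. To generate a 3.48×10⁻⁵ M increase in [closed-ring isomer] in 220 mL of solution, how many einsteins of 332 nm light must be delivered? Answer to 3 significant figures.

Product: (3.48×10⁻⁵ M)(0.22 L) = 7.656×10⁻⁶ mol.
Photons that must be absorbed: 7.656×10⁻⁶ / 0.537 = 1.426×10⁻⁵ mol.
Fraction absorbed: 1 − 10^(−1.26) = 0.9450.
Incident photons needed: 1.426×10⁻⁵ / 0.9450 = 1.509×10⁻⁵ mol.

1.51×10⁻⁵ einstein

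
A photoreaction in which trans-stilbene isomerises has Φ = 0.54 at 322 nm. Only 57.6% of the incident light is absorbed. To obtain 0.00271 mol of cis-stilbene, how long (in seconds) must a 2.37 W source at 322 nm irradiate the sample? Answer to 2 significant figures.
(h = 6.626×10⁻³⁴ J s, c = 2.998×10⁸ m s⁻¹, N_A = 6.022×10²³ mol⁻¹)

Photons that must be absorbed: 0.00271 / 0.54 = 0.005019 mol.
Incident photons needed: 0.005019 / 0.576 = 0.008714 mol.
Photon energy: hc/λ = 6.169×10⁻¹⁹ J; per mole, 3.715×10⁵ J mol⁻¹.
Energy required: 0.008714 × 3.715×10⁵ = 3237 J.
Time: 3237 J / 2.37 W = 1400 s.

t ≈ 1400 s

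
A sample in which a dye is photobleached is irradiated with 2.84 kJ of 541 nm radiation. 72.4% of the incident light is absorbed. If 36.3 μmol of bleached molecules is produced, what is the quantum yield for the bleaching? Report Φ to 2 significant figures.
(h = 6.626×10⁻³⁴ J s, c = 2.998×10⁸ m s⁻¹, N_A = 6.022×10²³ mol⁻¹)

Φ = 0.0039

Product: 36.3 μmol = 3.63×10⁻⁵ mol.
Photon energy at 541 nm: hc/λ = (6.626×10⁻³⁴)(2.998×10⁸)/(541×10⁻⁹) = 3.672×10⁻¹⁹ J.
Incident energy: 2.84 kJ = 2840 J.
Photons incident: 2840 / 3.672×10⁻¹⁹ = 7.734×10²¹, i.e. 7.734×10²¹/6.022×10²³ = 0.01284 mol.
Photons absorbed: 0.724 × 0.01284 = 0.009296 mol.
Φ = 3.63×10⁻⁵ mol / 0.009296 mol photons = 0.0039.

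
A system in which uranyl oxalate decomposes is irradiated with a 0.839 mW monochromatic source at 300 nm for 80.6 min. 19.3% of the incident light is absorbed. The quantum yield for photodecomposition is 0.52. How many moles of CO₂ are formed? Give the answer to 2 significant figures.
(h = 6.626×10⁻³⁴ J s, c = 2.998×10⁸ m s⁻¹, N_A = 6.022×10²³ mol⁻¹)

Photon energy at 300 nm: hc/λ = (6.626×10⁻³⁴)(2.998×10⁸)/(300×10⁻⁹) = 6.622×10⁻¹⁹ J.
Energy delivered: (0.839 mW)(4836 s) = 4.057 J.
Photons incident: 4.057 / 6.622×10⁻¹⁹ = 6.127×10¹⁸, i.e. 6.127×10¹⁸/6.022×10²³ = 1.017×10⁻⁵ mol.
Photons absorbed: 0.193 × 1.017×10⁻⁵ = 1.963×10⁻⁶ mol.
Product: Φ × n_abs = 0.52 × 1.963×10⁻⁶ = 1.021×10⁻⁶ mol.

1.0×10⁻⁶ mol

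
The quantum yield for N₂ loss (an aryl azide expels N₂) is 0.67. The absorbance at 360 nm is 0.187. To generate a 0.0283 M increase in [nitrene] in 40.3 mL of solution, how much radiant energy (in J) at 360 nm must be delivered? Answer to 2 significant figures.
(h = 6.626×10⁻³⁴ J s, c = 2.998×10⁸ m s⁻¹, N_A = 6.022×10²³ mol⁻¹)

1600 J

Product: (0.0283 M)(0.0403 L) = 0.001140 mol.
Photons that must be absorbed: 0.001140 / 0.67 = 0.001701 mol.
Fraction absorbed: 1 − 10^(−0.187) = 0.3499.
Incident photons needed: 0.001701 / 0.3499 = 0.004861 mol.
Photon energy: hc/λ = 5.518×10⁻¹⁹ J; per mole, 3.323×10⁵ J mol⁻¹.
Energy required: 0.004861 × 3.323×10⁵ = 1600 J.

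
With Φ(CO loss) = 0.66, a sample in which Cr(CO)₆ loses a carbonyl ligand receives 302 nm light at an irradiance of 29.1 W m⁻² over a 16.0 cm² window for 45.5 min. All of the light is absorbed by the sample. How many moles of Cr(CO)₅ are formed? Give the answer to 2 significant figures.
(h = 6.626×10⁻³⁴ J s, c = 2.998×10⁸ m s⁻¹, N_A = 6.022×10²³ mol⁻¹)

2.1×10⁻⁴ mol

Photon energy at 302 nm: hc/λ = (6.626×10⁻³⁴)(2.998×10⁸)/(302×10⁻⁹) = 6.578×10⁻¹⁹ J.
Energy delivered: (29.1 W m⁻²)(16.0×10⁻⁴ m²)(2730 s) = 127.1 J.
Photons incident: 127.1 / 6.578×10⁻¹⁹ = 1.932×10²⁰, i.e. 1.932×10²⁰/6.022×10²³ = 3.208×10⁻⁴ mol.
Product: Φ × n_abs = 0.66 × 3.208×10⁻⁴ = 2.117×10⁻⁴ mol.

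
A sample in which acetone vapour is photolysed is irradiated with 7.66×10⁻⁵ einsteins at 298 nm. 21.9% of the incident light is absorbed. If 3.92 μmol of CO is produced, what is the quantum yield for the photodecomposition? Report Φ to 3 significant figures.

Product: 3.92 μmol = 3.92×10⁻⁶ mol.
Photons absorbed: 0.219 × 7.66×10⁻⁵ = 1.678×10⁻⁵ mol.
Φ = 3.92×10⁻⁶ mol / 1.678×10⁻⁵ mol photons = 0.234.

Φ = 0.234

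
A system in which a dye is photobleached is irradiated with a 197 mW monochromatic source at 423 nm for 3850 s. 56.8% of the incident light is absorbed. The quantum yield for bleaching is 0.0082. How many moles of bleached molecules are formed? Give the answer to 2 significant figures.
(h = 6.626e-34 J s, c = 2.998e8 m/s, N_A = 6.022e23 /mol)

1.2e-5 mol

Photon energy at 423 nm: hc/λ = (6.626e-34)(2.998e8)/(423e-9) = 4.696e-19 J.
Energy delivered: (197 mW)(3850 s) = 758.5 J.
Photons incident: 758.5 / 4.696e-19 = 1.615e21, i.e. 1.615e21/6.022e23 = 0.002682 mol.
Photons absorbed: 0.568 × 0.002682 = 0.001523 mol.
Product: Φ × n_abs = 0.0082 × 0.001523 = 1.249e-5 mol.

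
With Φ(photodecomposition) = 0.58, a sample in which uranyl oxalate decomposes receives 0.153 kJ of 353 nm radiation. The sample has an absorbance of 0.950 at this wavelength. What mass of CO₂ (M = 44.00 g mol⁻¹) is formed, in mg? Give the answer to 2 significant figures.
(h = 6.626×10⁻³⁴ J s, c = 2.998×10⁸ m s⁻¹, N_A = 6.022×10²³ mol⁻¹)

Photon energy at 353 nm: hc/λ = (6.626×10⁻³⁴)(2.998×10⁸)/(353×10⁻⁹) = 5.627×10⁻¹⁹ J.
Incident energy: 0.153 kJ = 153 J.
Photons incident: 153 / 5.627×10⁻¹⁹ = 2.719×10²⁰, i.e. 2.719×10²⁰/6.022×10²³ = 4.515×10⁻⁴ mol.
Fraction absorbed: 1 − 10^(−0.950) = 0.8878.
Photons absorbed: 0.8878 × 4.515×10⁻⁴ = 4.008×10⁻⁴ mol.
Product: Φ × n_abs = 0.58 × 4.008×10⁻⁴ = 2.325×10⁻⁴ mol.
Mass: 2.325×10⁻⁴ × 44.00 = 0.01023 g = 10 mg.

10 mg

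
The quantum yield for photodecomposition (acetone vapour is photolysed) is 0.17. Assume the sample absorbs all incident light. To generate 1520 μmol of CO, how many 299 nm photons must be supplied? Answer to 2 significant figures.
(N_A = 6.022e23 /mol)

5.4e21 photons

Product: 1520 μmol = 0.00152 mol.
Photons that must be absorbed: 0.00152 / 0.17 = 0.008941 mol.
Photon count: 0.008941 × 6.022e23 = 5.4e21.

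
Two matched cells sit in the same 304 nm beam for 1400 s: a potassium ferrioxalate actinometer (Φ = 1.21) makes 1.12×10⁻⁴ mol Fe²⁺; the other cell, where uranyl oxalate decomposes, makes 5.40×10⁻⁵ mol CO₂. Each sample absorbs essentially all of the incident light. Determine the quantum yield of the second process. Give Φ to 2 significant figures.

Photons absorbed by the actinometer: 1.12×10⁻⁴ / 1.21 = 9.256×10⁻⁵ mol.
Φ(unknown) = 5.40×10⁻⁵ / 9.256×10⁻⁵ = 0.58.

Φ = 0.58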